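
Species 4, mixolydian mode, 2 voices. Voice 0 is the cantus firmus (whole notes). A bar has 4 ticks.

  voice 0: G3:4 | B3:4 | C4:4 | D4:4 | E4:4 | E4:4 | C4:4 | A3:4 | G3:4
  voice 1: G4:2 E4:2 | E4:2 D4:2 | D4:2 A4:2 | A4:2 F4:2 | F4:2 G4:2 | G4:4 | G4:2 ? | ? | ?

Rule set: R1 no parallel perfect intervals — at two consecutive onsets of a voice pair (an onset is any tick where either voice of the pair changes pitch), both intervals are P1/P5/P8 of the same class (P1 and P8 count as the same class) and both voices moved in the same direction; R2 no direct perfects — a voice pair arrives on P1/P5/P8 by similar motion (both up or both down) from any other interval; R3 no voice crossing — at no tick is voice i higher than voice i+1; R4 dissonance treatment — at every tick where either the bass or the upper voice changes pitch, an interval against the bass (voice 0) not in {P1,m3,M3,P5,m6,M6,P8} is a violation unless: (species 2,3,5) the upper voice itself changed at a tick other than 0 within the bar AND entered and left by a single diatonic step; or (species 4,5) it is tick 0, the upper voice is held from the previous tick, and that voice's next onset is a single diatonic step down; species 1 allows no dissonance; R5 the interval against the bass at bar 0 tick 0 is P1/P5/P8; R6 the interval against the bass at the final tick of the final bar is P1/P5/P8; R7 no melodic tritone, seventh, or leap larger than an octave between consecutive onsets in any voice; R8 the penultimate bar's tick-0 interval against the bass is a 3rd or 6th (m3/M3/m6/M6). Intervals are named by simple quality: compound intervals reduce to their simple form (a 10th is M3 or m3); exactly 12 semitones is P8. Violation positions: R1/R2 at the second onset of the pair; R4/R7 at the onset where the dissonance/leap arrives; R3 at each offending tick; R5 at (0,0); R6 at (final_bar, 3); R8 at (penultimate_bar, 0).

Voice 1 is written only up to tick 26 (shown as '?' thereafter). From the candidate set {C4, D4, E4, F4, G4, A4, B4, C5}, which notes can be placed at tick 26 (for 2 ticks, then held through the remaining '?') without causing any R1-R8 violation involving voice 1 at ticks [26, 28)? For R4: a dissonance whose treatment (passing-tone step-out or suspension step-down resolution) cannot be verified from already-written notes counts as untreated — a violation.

{A4, C4, C5, E4, G4}

C4: legal
D4: violates R4
E4: legal
F4: violates R4
G4: legal
A4: legal
B4: violates R4
C5: legal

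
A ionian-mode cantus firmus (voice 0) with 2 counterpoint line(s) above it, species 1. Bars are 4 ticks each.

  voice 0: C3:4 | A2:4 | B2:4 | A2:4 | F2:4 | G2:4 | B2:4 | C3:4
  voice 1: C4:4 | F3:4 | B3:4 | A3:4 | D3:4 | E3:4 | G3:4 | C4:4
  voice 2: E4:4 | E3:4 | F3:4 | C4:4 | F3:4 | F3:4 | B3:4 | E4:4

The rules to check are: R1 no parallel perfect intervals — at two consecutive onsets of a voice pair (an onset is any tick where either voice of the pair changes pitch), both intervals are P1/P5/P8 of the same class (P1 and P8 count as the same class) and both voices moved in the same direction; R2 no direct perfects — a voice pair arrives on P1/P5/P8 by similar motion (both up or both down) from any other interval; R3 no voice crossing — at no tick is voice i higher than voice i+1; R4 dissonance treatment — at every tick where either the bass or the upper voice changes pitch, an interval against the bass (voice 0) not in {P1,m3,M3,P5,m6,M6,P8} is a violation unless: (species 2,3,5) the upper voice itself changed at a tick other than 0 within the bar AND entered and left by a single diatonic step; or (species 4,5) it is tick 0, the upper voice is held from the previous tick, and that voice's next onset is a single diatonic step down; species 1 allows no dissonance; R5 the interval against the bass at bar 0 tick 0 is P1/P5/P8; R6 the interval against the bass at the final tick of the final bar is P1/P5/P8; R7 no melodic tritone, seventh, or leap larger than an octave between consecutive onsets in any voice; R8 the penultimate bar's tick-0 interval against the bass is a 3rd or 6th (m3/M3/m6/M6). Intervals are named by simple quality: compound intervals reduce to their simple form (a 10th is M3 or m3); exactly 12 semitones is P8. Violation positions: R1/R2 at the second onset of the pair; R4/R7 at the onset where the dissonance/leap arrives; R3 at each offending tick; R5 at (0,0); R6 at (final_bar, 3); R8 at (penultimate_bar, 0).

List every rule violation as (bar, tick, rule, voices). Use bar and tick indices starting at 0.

(0, 0, R5, (0, 2))
(1, 0, R2, (0, 2))
(1, 0, R3, (1, 2))
(1, 1, R3, (1, 2))
(1, 2, R3, (1, 2))
(1, 3, R3, (1, 2))
(2, 0, R2, (0, 1))
(2, 0, R3, (1, 2))
(2, 0, R4, (0, 2))
(2, 0, R7, (1,))
(2, 1, R3, (1, 2))
(2, 2, R3, (1, 2))
(2, 3, R3, (1, 2))
(3, 0, R1, (0, 1))
(4, 0, R2, (0, 2))
(5, 0, R4, (0, 2))
(6, 0, R2, (0, 2))
(6, 0, R7, (2,))
(6, 0, R8, (0, 2))
(7, 0, R2, (0, 1))
(7, 3, R6, (0, 2))

bar 0: v0=C3 v1=C4 v2=E4 downbeat M3
bar 1: v0=A2 v1=F3 v2=E3 downbeat P5
bar 2: v0=B2 v1=B3 v2=F3 downbeat TT
bar 3: v0=A2 v1=A3 v2=C4 downbeat m3
bar 4: v0=F2 v1=D3 v2=F3 downbeat P8
bar 5: v0=G2 v1=E3 v2=F3 downbeat m7
bar 6: v0=B2 v1=G3 v2=B3 downbeat P8
bar 7: v0=C3 v1=C4 v2=E4 downbeat M3
  -> R5 @ bar 0 tick 0 v(0, 2): opens on M3
  -> R2 @ bar 1 tick 0 v(0, 2): C3/E4 M3 -> A2/E3 P5 similar
  -> R3 @ bar 1 tick 0 v(1, 2): F3 above E3
  -> R3 @ bar 1 tick 1 v(1, 2): F3 above E3
  -> R3 @ bar 1 tick 2 v(1, 2): F3 above E3
  -> R3 @ bar 1 tick 3 v(1, 2): F3 above E3
  -> R2 @ bar 2 tick 0 v(0, 1): A2/F3 m6 -> B2/B3 P8 similar
  -> R3 @ bar 2 tick 0 v(1, 2): B3 above F3
  -> R4 @ bar 2 tick 0 v(0, 2): B2/F3 TT untreated
  -> R7 @ bar 2 tick 0 v(1,): F3->B3 leap 6st
  -> R3 @ bar 2 tick 1 v(1, 2): B3 above F3
  -> R3 @ bar 2 tick 2 v(1, 2): B3 above F3
  -> R3 @ bar 2 tick 3 v(1, 2): B3 above F3
  -> R1 @ bar 3 tick 0 v(0, 1): B2/B3 P8 -> A2/A3 P8 similar
  -> R2 @ bar 4 tick 0 v(0, 2): A2/C4 m3 -> F2/F3 P8 similar
  -> R4 @ bar 5 tick 0 v(0, 2): G2/F3 m7 untreated
  -> R2 @ bar 6 tick 0 v(0, 2): G2/F3 m7 -> B2/B3 P8 similar
  -> R7 @ bar 6 tick 0 v(2,): F3->B3 leap 6st
  -> R8 @ bar 6 tick 0 v(0, 2): penult P8 not 3rd/6th
  -> R2 @ bar 7 tick 0 v(0, 1): B2/G3 m6 -> C3/C4 P8 similar
  -> R6 @ bar 7 tick 3 v(0, 2): closes on M3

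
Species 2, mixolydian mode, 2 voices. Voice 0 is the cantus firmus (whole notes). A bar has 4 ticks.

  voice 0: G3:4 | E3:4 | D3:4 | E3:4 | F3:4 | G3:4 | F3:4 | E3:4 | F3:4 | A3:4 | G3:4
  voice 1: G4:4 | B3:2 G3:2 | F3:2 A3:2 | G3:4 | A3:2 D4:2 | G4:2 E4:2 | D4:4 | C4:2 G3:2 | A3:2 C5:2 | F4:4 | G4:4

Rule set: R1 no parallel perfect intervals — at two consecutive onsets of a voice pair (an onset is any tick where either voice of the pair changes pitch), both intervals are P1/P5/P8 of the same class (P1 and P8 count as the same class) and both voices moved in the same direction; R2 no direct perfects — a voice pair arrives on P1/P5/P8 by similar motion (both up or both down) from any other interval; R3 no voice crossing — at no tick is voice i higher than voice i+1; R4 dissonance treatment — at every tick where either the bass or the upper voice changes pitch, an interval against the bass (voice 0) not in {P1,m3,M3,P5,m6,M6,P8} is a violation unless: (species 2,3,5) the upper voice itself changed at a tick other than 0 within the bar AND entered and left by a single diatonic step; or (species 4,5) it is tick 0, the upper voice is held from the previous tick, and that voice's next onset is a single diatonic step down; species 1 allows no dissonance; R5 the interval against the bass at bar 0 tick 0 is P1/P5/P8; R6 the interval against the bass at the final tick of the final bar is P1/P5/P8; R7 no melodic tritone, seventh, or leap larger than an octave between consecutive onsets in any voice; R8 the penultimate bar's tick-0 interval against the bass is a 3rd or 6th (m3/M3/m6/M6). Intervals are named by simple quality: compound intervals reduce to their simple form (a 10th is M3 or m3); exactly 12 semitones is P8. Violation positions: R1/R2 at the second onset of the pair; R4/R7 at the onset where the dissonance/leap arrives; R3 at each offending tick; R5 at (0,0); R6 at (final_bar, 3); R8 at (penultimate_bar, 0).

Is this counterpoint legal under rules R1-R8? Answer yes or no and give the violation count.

bar 0: v0=G3 v1=G4 (P8)
bar 1: v0=E3 v1=B3 (P5)
bar 2: v0=D3 v1=F3 (m3)
bar 3: v0=E3 v1=G3 (m3)
bar 4: v0=F3 v1=A3 (M3)
bar 5: v0=G3 v1=G4 (P8)
bar 6: v0=F3 v1=D4 (M6)
bar 7: v0=E3 v1=C4 (m6)
bar 8: v0=F3 v1=A3 (M3)
bar 9: v0=A3 v1=F4 (m6)
bar 10: v0=G3 v1=G4 (P8)
  R2 @ bar1.0: G3/G4 P8 -> E3/B3 P5 similar
  R2 @ bar5.0: F3/D4 M6 -> G3/G4 P8 similar
  R7 @ bar8.2: A3->C5 leap 15st

No (3 violations)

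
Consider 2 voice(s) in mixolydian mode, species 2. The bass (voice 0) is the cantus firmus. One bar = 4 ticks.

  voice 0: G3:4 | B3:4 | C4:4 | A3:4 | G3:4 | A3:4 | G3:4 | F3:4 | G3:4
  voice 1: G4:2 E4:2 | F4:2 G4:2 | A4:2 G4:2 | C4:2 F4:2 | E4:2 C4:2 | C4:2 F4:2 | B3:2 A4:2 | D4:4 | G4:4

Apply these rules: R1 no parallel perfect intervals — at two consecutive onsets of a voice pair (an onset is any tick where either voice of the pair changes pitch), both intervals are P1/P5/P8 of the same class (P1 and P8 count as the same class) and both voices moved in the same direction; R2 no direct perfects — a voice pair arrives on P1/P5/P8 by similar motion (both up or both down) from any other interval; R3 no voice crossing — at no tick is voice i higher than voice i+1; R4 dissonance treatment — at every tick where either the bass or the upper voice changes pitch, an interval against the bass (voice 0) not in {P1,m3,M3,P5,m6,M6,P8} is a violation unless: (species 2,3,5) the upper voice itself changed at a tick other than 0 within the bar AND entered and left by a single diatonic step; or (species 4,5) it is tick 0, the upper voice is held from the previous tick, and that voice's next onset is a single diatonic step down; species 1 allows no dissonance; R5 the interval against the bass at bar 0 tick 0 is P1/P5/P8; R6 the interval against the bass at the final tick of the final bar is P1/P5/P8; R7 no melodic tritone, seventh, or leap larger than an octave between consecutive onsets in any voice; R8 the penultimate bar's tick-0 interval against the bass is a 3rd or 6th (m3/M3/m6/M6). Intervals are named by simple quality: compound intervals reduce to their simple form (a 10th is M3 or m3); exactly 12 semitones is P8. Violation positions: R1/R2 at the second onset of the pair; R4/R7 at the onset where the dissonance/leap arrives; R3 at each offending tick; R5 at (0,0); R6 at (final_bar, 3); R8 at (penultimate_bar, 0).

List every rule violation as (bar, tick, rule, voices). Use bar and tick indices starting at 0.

bar 0: v0=G3 v1=G4 downbeat P8
bar 1: v0=B3 v1=F4 downbeat TT
bar 2: v0=C4 v1=A4 downbeat M6
bar 3: v0=A3 v1=C4 downbeat m3
bar 4: v0=G3 v1=E4 downbeat M6
bar 5: v0=A3 v1=C4 downbeat m3
bar 6: v0=G3 v1=B3 downbeat M3
bar 7: v0=F3 v1=D4 downbeat M6
bar 8: v0=G3 v1=G4 downbeat P8
  -> R4 @ bar 1 tick 0 v(0, 1): B3/F4 TT untreated
  -> R4 @ bar 4 tick 2 v(0, 1): G3/C4 P4 untreated
  -> R7 @ bar 6 tick 0 v(1,): F4->B3 leap 6st
  -> R4 @ bar 6 tick 2 v(0, 1): G3/A4 M2 untreated
  -> R7 @ bar 6 tick 2 v(1,): B3->A4 leap 10st
  -> R2 @ bar 8 tick 0 v(0, 1): F3/D4 M6 -> G3/G4 P8 similar

(1, 0, R4, (0, 1))
(4, 2, R4, (0, 1))
(6, 0, R7, (1,))
(6, 2, R4, (0, 1))
(6, 2, R7, (1,))
(8, 0, R2, (0, 1))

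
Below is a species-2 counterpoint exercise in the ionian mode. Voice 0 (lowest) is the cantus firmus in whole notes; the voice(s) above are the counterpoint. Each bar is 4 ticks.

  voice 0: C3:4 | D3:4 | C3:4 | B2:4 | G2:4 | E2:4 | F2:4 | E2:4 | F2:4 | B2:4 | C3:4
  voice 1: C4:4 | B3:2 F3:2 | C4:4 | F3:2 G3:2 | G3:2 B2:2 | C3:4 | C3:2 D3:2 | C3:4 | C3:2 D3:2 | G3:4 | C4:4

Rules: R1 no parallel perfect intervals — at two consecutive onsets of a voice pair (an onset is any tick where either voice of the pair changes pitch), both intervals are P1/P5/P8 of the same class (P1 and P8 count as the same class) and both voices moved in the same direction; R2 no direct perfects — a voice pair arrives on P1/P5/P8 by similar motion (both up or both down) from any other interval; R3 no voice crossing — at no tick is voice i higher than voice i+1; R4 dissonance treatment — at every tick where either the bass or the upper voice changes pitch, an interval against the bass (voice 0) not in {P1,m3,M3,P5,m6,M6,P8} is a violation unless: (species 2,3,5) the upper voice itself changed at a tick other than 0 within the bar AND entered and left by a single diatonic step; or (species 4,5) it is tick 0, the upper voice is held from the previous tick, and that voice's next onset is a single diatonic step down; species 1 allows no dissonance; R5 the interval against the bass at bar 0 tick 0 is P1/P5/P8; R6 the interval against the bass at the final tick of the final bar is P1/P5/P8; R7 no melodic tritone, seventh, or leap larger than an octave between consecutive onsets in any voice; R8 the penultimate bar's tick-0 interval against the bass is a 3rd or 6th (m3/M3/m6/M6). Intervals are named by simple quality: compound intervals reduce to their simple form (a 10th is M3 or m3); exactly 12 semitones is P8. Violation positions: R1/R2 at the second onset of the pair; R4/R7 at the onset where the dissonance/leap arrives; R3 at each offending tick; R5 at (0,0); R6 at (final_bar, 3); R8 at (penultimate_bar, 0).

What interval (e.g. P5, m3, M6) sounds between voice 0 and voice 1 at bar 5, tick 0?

voice 0=E2 voice 1=C3 -> m6

m6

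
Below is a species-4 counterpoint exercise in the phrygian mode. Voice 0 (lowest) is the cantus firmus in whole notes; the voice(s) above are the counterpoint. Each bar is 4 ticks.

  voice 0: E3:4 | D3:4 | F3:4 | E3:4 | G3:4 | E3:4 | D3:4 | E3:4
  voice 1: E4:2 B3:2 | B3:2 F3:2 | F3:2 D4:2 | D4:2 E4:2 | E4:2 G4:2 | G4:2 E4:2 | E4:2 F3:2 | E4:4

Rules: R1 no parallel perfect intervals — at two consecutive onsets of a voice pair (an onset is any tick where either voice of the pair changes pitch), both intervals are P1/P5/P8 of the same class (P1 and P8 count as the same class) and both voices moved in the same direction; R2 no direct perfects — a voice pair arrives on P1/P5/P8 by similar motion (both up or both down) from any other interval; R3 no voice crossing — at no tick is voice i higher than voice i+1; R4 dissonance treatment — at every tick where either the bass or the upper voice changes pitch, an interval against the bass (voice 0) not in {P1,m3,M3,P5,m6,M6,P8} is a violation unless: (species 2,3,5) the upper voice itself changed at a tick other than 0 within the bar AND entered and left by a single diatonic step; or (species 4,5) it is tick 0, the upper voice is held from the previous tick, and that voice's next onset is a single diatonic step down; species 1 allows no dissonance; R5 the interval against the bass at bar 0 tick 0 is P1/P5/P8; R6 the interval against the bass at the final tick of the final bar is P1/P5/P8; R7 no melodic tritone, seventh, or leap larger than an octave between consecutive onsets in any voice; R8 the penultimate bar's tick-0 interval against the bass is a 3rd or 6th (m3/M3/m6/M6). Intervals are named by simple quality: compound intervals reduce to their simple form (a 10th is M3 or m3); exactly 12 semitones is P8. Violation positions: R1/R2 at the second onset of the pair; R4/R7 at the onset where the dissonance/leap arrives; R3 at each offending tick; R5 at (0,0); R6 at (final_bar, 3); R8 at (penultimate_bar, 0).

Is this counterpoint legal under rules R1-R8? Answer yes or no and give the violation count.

No (7 violations)

bar 0: v0=E3 v1=E4 (P8)
bar 1: v0=D3 v1=B3 (M6)
bar 2: v0=F3 v1=F3 (P1)
bar 3: v0=E3 v1=D4 (m7)
bar 4: v0=G3 v1=E4 (M6)
bar 5: v0=E3 v1=G4 (m3)
bar 6: v0=D3 v1=E4 (M2)
bar 7: v0=E3 v1=E4 (P8)
  R7 @ bar1.2: B3->F3 leap 6st
  R4 @ bar3.0: E3/D4 m7 untreated
  R4 @ bar6.0: D3/E4 M2 untreated
  R8 @ bar6.0: penult M2 not 3rd/6th
  R7 @ bar6.2: E4->F3 leap 11st
  R2 @ bar7.0: D3/F3 m3 -> E3/E4 P8 similar
  R7 @ bar7.0: F3->E4 leap 11st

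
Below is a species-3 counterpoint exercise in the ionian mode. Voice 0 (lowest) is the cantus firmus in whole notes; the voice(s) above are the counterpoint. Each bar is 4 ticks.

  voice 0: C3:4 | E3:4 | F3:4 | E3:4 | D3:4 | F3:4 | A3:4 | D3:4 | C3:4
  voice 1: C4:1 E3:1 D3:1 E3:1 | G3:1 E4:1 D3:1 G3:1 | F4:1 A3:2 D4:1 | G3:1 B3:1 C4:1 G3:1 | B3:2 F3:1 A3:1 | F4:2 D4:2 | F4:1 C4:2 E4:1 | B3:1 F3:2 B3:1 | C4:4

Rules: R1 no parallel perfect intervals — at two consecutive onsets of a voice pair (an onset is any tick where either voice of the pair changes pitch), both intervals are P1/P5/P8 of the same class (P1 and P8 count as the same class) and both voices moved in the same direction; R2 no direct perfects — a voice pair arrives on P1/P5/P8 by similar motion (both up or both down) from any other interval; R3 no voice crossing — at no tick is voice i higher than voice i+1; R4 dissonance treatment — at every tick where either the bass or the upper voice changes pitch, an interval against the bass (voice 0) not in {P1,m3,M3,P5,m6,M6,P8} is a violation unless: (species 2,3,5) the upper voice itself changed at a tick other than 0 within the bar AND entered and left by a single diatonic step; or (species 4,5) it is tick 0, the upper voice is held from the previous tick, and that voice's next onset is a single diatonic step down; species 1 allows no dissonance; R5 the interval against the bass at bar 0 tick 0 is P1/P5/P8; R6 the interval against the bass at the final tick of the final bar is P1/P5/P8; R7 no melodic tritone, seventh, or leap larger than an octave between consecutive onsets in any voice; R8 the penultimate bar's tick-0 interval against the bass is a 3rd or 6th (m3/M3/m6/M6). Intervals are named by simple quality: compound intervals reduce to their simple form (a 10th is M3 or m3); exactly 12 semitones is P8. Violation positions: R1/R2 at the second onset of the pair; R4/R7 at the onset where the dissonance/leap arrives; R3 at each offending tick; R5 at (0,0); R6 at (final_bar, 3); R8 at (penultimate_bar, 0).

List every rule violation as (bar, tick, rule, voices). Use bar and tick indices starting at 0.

bar 0: v0=C3 v1=C4 downbeat P8
bar 1: v0=E3 v1=G3 downbeat m3
bar 2: v0=F3 v1=F4 downbeat P8
bar 3: v0=E3 v1=G3 downbeat m3
bar 4: v0=D3 v1=B3 downbeat M6
bar 5: v0=F3 v1=F4 downbeat P8
bar 6: v0=A3 v1=F4 downbeat m6
bar 7: v0=D3 v1=B3 downbeat M6
bar 8: v0=C3 v1=C4 downbeat P8
  -> R3 @ bar 1 tick 2 v(0, 1): E3 above D3
  -> R4 @ bar 1 tick 2 v(0, 1): E3/D3 M2 untreated
  -> R7 @ bar 1 tick 2 v(1,): E4->D3 leap 14st
  -> R2 @ bar 2 tick 0 v(0, 1): E3/G3 m3 -> F3/F4 P8 similar
  -> R7 @ bar 2 tick 0 v(1,): G3->F4 leap 10st
  -> R7 @ bar 4 tick 2 v(1,): B3->F3 leap 6st
  -> R2 @ bar 5 tick 0 v(0, 1): D3/A3 P5 -> F3/F4 P8 similar
  -> R7 @ bar 7 tick 1 v(1,): B3->F3 leap 6st
  -> R7 @ bar 7 tick 3 v(1,): F3->B3 leap 6st

(1, 2, R3, (0, 1))
(1, 2, R4, (0, 1))
(1, 2, R7, (1,))
(2, 0, R2, (0, 1))
(2, 0, R7, (1,))
(4, 2, R7, (1,))
(5, 0, R2, (0, 1))
(7, 1, R7, (1,))
(7, 3, R7, (1,))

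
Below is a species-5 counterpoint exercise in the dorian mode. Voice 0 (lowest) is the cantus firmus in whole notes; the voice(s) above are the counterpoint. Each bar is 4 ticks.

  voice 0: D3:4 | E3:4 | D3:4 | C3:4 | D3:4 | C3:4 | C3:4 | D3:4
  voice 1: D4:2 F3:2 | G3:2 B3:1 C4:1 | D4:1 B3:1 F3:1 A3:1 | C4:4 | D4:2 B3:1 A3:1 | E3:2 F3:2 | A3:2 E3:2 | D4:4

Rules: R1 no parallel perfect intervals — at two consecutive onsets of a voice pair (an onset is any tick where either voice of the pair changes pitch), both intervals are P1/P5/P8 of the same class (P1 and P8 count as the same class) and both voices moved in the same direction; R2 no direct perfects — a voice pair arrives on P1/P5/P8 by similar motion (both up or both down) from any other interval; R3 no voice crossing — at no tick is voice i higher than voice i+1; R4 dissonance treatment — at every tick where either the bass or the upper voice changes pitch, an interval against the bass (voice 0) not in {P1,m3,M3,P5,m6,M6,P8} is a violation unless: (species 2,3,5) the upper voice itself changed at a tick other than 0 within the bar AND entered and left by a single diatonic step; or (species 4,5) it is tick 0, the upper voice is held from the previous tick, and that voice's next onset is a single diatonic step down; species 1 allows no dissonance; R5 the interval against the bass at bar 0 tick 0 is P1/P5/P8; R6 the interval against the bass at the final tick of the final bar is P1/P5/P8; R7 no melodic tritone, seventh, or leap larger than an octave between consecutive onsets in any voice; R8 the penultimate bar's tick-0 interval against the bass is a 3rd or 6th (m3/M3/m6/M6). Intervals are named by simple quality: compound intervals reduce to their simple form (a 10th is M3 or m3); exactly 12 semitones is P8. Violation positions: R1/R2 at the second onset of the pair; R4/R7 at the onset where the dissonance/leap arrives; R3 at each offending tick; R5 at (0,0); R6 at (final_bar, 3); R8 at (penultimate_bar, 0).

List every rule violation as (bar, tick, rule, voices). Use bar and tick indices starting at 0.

bar 0: v0=D3 v1=D4 downbeat P8
bar 1: v0=E3 v1=G3 downbeat m3
bar 2: v0=D3 v1=D4 downbeat P8
bar 3: v0=C3 v1=C4 downbeat P8
bar 4: v0=D3 v1=D4 downbeat P8
bar 5: v0=C3 v1=E3 downbeat M3
bar 6: v0=C3 v1=A3 downbeat M6
bar 7: v0=D3 v1=D4 downbeat P8
  -> R7 @ bar 2 tick 2 v(1,): B3->F3 leap 6st
  -> R1 @ bar 4 tick 0 v(0, 1): C3/C4 P8 -> D3/D4 P8 similar
  -> R4 @ bar 5 tick 2 v(0, 1): C3/F3 P4 untreated
  -> R2 @ bar 7 tick 0 v(0, 1): C3/E3 M3 -> D3/D4 P8 similar
  -> R7 @ bar 7 tick 0 v(1,): E3->D4 leap 10st

(2, 2, R7, (1,))
(4, 0, R1, (0, 1))
(5, 2, R4, (0, 1))
(7, 0, R2, (0, 1))
(7, 0, R7, (1,))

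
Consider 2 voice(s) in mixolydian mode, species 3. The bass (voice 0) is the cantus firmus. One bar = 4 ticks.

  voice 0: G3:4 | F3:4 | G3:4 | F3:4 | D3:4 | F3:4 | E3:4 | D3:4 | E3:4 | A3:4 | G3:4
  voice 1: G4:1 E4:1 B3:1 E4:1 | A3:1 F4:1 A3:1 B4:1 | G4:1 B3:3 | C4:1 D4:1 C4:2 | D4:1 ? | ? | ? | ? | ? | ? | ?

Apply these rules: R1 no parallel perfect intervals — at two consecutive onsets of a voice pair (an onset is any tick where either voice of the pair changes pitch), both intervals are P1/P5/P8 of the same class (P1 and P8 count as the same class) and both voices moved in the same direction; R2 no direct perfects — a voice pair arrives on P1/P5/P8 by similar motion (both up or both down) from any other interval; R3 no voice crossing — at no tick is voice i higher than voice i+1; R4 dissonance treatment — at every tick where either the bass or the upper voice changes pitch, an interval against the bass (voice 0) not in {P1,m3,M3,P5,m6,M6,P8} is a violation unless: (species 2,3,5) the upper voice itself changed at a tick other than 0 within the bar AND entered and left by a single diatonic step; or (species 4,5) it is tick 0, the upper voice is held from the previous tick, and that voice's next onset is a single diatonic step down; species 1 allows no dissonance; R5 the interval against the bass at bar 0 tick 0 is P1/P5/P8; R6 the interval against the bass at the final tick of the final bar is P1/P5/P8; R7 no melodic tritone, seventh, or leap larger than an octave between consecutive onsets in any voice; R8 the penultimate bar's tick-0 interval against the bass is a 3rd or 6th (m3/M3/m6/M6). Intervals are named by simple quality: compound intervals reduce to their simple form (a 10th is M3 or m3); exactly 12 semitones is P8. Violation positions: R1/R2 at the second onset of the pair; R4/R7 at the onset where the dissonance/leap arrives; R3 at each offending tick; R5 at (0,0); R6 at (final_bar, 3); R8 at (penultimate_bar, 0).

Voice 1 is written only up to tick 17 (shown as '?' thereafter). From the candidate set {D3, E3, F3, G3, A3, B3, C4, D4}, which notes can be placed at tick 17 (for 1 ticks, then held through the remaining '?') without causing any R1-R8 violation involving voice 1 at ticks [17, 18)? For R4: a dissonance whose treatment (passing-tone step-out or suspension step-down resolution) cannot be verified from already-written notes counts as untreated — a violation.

D3: legal
E3: violates R4,R7
F3: legal
G3: violates R4
A3: legal
B3: legal
C4: violates R4
D4: legal

{A3, B3, D3, D4, F3}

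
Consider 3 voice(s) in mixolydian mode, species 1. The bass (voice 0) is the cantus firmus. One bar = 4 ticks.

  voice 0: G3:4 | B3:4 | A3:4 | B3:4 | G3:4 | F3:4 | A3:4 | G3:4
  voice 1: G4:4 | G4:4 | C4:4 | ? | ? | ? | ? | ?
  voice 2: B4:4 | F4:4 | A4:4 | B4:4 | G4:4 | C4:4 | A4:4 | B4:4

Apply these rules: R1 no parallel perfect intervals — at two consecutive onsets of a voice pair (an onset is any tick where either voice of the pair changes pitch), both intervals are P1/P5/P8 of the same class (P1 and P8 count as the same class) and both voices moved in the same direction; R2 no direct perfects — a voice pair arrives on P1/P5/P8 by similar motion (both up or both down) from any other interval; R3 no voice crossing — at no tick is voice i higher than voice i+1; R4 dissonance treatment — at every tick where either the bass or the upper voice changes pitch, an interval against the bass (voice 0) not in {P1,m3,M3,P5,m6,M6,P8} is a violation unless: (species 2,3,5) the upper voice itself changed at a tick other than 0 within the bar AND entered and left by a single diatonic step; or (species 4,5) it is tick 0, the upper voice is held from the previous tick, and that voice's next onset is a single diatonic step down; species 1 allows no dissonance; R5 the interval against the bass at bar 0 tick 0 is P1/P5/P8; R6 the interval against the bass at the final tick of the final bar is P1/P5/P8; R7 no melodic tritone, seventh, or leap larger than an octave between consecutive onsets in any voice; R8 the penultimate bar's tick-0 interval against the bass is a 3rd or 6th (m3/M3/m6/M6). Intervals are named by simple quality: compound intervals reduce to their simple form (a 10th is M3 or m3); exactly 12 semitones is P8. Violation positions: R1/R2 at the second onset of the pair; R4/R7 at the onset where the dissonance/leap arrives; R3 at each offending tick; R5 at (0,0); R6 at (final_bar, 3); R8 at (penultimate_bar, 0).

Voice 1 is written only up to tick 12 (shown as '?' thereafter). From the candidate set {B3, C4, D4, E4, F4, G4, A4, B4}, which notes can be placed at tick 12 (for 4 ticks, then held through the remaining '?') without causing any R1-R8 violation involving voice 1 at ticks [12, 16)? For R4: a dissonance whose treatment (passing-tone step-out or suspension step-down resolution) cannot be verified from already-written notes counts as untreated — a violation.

B3: legal
C4: violates R4
D4: legal
E4: violates R2,R4
F4: violates R4
G4: legal
A4: violates R4
B4: violates R2,R7

{B3, D4, G4}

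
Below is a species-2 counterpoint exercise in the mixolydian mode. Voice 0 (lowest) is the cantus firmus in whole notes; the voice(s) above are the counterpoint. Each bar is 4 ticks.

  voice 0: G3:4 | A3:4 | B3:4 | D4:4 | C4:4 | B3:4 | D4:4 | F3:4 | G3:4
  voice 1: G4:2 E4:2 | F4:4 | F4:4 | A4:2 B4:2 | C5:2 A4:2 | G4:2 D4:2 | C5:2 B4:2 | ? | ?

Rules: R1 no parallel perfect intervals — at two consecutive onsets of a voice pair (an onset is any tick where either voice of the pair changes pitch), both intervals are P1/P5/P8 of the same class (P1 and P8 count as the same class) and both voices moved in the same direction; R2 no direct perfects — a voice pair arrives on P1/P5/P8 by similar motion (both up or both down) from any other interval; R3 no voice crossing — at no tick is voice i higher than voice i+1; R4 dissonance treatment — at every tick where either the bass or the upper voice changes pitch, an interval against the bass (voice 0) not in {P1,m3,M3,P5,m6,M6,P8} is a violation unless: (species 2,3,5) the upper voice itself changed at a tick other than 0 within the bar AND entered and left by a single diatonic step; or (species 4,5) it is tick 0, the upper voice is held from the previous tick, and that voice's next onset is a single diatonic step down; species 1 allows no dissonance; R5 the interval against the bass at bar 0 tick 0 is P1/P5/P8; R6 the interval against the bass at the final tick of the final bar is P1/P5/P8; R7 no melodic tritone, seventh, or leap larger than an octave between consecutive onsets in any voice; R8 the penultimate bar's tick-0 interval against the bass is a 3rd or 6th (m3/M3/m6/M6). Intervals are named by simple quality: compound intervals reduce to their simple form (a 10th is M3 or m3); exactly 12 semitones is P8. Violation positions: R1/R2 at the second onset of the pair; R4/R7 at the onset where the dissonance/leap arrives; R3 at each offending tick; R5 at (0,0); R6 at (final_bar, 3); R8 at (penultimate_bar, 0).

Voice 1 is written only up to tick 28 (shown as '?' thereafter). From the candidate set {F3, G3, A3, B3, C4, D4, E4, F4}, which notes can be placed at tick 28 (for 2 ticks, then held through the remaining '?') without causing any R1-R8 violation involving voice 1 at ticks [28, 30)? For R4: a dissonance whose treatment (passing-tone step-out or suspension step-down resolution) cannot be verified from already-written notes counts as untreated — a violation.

F3: violates R2,R7,R8
G3: violates R4,R7,R8
A3: violates R7
B3: violates R4,R8
C4: violates R2,R7,R8
D4: legal
E4: violates R4,R8
F4: violates R2,R7,R8

{D4}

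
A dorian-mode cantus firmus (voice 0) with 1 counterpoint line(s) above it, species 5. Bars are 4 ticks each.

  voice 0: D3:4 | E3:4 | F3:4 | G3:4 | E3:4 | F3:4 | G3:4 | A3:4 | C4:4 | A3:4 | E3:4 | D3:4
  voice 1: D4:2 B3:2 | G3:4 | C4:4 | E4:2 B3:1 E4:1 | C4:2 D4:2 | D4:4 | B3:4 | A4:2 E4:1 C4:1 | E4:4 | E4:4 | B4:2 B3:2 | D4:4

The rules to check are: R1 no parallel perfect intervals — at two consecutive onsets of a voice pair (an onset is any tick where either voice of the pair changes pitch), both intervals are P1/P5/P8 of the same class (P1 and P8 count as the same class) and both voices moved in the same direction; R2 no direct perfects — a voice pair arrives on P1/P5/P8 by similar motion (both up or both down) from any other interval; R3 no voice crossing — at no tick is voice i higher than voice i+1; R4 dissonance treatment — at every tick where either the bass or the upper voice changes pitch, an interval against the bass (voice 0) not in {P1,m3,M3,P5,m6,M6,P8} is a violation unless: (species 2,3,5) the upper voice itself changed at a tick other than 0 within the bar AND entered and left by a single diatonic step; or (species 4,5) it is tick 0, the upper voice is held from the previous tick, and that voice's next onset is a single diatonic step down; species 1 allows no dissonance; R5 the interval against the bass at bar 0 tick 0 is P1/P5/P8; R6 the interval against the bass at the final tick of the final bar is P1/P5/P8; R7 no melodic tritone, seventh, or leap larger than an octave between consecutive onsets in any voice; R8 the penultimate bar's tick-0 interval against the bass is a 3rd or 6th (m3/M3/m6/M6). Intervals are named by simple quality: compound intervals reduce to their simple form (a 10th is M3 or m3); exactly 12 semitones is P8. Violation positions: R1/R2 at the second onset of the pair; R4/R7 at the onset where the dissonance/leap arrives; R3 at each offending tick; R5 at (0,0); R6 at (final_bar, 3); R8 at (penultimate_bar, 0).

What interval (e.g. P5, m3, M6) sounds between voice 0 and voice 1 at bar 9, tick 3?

voice 0=A3 voice 1=E4 -> P5

P5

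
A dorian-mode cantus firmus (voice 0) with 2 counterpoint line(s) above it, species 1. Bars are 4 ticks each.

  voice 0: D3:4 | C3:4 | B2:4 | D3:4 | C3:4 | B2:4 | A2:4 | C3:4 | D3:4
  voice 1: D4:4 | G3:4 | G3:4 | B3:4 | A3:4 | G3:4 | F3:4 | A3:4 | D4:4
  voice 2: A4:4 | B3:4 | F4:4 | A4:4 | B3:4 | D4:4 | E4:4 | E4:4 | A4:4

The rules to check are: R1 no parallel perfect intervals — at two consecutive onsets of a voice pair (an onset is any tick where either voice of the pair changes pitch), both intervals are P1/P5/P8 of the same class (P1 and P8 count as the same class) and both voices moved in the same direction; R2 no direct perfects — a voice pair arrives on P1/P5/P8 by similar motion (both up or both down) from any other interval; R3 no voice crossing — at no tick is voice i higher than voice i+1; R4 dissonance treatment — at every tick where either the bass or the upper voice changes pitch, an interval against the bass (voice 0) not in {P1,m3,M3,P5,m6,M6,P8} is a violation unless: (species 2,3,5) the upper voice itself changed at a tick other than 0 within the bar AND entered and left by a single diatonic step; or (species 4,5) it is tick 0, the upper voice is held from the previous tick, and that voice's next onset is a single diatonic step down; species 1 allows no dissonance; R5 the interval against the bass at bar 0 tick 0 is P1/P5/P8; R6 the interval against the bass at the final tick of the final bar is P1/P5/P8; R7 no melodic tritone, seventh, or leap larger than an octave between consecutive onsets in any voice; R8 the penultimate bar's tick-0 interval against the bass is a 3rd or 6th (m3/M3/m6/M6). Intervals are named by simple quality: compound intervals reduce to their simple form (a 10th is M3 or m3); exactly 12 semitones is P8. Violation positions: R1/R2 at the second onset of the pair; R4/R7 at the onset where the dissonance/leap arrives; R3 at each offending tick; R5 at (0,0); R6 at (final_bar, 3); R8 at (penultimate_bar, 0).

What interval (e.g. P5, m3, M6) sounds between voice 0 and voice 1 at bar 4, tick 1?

M6

voice 0=C3 voice 1=A3 -> M6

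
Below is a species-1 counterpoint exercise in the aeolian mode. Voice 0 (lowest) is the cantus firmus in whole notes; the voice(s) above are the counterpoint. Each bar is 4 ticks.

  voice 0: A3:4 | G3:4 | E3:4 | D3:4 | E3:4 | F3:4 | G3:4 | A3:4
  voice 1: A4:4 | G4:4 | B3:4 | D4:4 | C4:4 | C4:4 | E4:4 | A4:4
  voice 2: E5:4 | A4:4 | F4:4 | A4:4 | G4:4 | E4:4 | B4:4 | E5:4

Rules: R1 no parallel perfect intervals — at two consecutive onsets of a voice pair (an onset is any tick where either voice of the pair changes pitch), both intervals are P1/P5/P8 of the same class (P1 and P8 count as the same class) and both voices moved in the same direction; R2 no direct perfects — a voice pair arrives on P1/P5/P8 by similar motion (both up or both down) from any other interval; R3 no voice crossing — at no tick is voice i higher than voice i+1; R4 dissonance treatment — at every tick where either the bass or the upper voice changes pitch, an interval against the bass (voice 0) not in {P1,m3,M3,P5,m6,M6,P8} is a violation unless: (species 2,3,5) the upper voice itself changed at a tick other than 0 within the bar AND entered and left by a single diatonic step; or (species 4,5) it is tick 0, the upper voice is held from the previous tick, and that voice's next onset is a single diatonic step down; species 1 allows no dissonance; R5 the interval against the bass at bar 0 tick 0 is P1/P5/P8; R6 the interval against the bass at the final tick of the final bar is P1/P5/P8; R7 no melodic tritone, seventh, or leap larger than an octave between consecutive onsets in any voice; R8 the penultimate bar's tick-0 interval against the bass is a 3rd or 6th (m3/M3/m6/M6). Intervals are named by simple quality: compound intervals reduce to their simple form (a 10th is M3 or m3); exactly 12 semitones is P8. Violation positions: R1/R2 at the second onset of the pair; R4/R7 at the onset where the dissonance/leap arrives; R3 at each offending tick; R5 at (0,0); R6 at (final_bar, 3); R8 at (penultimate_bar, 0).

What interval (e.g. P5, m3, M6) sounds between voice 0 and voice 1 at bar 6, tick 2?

voice 0=G3 voice 1=E4 -> M6

M6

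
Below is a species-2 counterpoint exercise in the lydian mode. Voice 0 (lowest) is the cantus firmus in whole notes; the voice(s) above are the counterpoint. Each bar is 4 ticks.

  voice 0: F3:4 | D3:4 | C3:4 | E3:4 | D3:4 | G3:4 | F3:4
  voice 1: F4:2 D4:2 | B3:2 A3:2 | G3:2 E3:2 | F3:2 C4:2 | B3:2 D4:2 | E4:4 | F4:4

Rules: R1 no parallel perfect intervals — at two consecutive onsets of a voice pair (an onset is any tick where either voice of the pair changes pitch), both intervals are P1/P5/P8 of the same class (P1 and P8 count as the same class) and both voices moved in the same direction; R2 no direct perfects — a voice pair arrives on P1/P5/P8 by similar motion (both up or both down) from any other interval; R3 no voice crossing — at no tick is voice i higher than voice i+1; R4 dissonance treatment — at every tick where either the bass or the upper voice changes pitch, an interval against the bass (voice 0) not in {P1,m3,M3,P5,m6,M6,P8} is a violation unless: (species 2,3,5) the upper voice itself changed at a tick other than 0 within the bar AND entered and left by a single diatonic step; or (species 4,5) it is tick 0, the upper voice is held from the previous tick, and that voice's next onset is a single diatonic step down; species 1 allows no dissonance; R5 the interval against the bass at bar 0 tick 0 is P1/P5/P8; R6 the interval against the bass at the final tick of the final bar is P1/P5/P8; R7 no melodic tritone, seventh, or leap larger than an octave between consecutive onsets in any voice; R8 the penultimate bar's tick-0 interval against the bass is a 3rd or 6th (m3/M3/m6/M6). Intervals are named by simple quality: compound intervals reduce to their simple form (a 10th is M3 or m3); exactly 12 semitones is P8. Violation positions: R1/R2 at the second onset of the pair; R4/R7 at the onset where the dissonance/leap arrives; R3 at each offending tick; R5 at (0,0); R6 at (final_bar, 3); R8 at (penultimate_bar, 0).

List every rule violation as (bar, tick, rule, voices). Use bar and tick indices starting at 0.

bar 0: v0=F3 v1=F4 downbeat P8
bar 1: v0=D3 v1=B3 downbeat M6
bar 2: v0=C3 v1=G3 downbeat P5
bar 3: v0=E3 v1=F3 downbeat m2
bar 4: v0=D3 v1=B3 downbeat M6
bar 5: v0=G3 v1=E4 downbeat M6
bar 6: v0=F3 v1=F4 downbeat P8
  -> R1 @ bar 2 tick 0 v(0, 1): D3/A3 P5 -> C3/G3 P5 similar
  -> R4 @ bar 3 tick 0 v(0, 1): E3/F3 m2 untreated

(2, 0, R1, (0, 1))
(3, 0, R4, (0, 1))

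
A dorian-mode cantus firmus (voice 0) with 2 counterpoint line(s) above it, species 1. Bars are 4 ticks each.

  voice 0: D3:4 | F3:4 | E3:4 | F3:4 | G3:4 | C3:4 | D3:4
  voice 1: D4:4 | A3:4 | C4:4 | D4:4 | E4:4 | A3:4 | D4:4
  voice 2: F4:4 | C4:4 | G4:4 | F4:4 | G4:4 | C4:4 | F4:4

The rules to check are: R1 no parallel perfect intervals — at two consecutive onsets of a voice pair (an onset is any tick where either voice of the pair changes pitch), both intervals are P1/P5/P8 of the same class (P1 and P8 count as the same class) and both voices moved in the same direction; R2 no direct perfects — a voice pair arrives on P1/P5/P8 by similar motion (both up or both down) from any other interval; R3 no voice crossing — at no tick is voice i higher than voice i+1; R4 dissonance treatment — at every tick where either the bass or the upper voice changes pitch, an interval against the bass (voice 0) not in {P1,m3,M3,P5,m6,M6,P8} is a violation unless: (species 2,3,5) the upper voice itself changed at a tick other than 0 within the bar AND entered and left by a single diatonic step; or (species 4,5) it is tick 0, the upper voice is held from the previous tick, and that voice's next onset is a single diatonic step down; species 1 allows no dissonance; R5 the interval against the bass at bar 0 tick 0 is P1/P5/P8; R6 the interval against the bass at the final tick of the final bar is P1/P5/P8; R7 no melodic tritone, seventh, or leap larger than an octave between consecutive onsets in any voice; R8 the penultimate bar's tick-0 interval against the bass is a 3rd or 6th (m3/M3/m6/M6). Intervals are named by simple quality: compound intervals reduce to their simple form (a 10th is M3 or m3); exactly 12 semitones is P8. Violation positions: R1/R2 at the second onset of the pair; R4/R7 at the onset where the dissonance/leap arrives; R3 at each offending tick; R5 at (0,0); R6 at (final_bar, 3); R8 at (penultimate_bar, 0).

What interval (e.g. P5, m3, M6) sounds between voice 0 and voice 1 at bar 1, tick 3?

voice 0=F3 voice 1=A3 -> M3

M3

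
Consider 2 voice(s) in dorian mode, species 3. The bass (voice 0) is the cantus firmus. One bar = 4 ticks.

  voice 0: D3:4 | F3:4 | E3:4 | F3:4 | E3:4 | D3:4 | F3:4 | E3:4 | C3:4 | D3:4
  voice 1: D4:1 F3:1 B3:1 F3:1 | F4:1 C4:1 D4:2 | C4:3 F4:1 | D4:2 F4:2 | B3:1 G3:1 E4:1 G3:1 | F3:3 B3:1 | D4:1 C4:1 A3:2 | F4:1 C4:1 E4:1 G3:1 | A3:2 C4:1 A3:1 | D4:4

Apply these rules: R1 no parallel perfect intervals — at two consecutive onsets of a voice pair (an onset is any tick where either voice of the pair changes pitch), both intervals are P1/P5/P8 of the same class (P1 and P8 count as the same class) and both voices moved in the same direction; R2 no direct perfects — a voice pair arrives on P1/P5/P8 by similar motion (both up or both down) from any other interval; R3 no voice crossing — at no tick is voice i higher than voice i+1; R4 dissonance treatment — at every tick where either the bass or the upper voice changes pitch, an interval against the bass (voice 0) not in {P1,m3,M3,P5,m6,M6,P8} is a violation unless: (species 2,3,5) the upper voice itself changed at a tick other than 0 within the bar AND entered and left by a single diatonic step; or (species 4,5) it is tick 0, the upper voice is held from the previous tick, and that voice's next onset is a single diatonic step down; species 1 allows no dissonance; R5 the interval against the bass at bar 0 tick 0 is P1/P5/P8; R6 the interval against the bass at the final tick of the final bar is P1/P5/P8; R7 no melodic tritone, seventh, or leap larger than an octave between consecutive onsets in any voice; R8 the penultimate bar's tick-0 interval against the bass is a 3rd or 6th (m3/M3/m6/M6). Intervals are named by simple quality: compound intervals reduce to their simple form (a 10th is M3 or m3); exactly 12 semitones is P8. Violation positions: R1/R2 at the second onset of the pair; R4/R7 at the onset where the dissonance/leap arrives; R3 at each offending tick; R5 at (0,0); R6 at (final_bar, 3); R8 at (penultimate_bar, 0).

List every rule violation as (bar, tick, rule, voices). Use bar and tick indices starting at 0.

(0, 2, R7, (1,))
(0, 3, R7, (1,))
(1, 0, R2, (0, 1))
(2, 3, R4, (0, 1))
(4, 0, R2, (0, 1))
(4, 0, R7, (1,))
(5, 3, R7, (1,))
(7, 0, R4, (0, 1))
(9, 0, R2, (0, 1))

bar 0: v0=D3 v1=D4 downbeat P8
bar 1: v0=F3 v1=F4 downbeat P8
bar 2: v0=E3 v1=C4 downbeat m6
bar 3: v0=F3 v1=D4 downbeat M6
bar 4: v0=E3 v1=B3 downbeat P5
bar 5: v0=D3 v1=F3 downbeat m3
bar 6: v0=F3 v1=D4 downbeat M6
bar 7: v0=E3 v1=F4 downbeat m2
bar 8: v0=C3 v1=A3 downbeat M6
bar 9: v0=D3 v1=D4 downbeat P8
  -> R7 @ bar 0 tick 2 v(1,): F3->B3 leap 6st
  -> R7 @ bar 0 tick 3 v(1,): B3->F3 leap 6st
  -> R2 @ bar 1 tick 0 v(0, 1): D3/F3 m3 -> F3/F4 P8 similar
  -> R4 @ bar 2 tick 3 v(0, 1): E3/F4 m2 untreated
  -> R2 @ bar 4 tick 0 v(0, 1): F3/F4 P8 -> E3/B3 P5 similar
  -> R7 @ bar 4 tick 0 v(1,): F4->B3 leap 6st
  -> R7 @ bar 5 tick 3 v(1,): F3->B3 leap 6st
  -> R4 @ bar 7 tick 0 v(0, 1): E3/F4 m2 untreated
  -> R2 @ bar 9 tick 0 v(0, 1): C3/A3 M6 -> D3/D4 P8 similar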